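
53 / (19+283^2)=53 / 80108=0.00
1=1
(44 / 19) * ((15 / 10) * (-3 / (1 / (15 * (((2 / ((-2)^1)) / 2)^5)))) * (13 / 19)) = 19305 / 5776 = 3.34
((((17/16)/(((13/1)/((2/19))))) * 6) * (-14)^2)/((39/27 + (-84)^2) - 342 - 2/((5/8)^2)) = 80325/53275183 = 0.00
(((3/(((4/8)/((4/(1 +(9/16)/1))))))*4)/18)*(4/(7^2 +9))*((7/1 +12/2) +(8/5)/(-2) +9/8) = 34112/10875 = 3.14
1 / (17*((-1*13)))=-1 / 221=-0.00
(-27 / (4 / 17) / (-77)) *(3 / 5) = 1377 / 1540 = 0.89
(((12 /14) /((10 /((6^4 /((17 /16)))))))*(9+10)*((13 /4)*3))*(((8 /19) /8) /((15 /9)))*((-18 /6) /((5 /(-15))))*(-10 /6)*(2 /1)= -10917504 /595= -18348.75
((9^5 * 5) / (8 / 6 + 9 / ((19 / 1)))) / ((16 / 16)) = 16828965 / 103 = 163388.01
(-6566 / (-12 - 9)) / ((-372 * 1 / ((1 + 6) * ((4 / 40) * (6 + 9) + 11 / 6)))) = -16415 / 837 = -19.61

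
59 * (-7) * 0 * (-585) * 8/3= 0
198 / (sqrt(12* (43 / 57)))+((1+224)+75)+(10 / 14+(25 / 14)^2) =99* sqrt(817) / 43+59565 / 196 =369.71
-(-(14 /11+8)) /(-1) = -102 /11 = -9.27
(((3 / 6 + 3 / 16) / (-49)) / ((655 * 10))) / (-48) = 11 / 246489600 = 0.00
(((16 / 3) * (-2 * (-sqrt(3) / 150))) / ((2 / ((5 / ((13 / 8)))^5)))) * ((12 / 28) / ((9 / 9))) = 32768000 * sqrt(3) / 7797153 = 7.28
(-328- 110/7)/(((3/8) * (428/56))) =-12832/107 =-119.93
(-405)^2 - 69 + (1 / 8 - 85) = 163871.12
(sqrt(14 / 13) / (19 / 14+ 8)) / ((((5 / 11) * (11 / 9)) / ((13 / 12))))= 0.22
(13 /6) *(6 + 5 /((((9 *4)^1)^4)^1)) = 131010113 /10077696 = 13.00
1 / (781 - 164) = 1 / 617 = 0.00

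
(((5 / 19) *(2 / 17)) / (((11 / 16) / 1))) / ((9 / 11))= 0.06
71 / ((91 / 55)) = 3905 / 91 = 42.91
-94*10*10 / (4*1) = -2350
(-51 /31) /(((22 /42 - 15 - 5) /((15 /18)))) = 1785 /25358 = 0.07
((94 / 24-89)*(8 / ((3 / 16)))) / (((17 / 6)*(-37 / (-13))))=-849472 / 1887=-450.17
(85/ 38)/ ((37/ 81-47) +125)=1377/ 48298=0.03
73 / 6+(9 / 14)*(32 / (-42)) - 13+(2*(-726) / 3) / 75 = -7.78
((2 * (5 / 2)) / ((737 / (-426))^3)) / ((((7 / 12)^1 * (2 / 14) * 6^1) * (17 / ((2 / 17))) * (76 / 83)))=-32083142040 / 2198132701523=-0.01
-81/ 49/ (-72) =0.02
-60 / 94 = -30 / 47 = -0.64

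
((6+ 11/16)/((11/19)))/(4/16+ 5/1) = 2033/924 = 2.20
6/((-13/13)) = -6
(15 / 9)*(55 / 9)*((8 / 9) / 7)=2200 / 1701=1.29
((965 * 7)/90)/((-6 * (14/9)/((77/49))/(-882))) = 44583/4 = 11145.75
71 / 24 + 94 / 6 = 18.62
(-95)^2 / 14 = 9025 / 14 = 644.64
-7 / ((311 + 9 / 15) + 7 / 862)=-30170 / 1343031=-0.02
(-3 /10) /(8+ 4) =-1 /40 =-0.02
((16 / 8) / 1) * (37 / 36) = 37 / 18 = 2.06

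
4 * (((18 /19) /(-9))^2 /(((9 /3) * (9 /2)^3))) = 128 /789507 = 0.00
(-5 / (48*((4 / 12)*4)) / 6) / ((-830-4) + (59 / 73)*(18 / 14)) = 2555 / 163446912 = 0.00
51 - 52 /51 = 2549 /51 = 49.98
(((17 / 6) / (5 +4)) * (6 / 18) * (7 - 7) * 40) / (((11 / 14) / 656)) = 0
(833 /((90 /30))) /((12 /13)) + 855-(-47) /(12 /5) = 21157 /18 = 1175.39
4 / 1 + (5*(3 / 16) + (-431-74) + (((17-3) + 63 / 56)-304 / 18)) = -501.83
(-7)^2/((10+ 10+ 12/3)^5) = 49/7962624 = 0.00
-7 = -7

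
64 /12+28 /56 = 35 /6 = 5.83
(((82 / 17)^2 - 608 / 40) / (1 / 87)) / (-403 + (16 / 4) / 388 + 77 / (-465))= -9147943512 / 5255268191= -1.74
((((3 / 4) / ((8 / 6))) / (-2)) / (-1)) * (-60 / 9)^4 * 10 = 50000 / 9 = 5555.56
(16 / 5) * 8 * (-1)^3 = -128 / 5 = -25.60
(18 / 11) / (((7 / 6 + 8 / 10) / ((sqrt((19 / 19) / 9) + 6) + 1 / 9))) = 3480 / 649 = 5.36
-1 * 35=-35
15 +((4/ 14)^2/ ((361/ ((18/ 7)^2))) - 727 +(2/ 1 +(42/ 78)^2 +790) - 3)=11321851206/ 146482609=77.29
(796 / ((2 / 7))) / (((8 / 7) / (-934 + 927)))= -68257 / 4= -17064.25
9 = 9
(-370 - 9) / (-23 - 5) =13.54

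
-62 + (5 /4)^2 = -967 /16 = -60.44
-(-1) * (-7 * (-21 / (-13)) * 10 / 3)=-490 / 13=-37.69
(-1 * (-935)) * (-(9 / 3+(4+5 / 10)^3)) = -704055 / 8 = -88006.88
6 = 6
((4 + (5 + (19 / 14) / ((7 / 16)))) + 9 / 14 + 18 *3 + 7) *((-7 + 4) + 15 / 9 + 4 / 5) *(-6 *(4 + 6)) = 2359.84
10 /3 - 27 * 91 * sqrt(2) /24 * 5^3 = -18094.18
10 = 10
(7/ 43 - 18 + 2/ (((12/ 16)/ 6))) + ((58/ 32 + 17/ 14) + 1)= 10545/ 4816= 2.19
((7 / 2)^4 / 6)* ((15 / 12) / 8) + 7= 33509 / 3072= 10.91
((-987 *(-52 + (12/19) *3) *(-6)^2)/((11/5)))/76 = 42283080/3971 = 10647.97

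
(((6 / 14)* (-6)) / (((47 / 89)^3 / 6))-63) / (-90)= 2709391 / 1453522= 1.86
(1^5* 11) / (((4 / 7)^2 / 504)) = 33957 / 2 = 16978.50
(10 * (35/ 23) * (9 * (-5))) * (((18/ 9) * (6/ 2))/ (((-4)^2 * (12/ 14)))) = -55125/ 184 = -299.59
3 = 3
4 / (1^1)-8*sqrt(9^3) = -212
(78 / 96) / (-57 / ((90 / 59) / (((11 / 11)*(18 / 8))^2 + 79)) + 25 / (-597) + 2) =-5174 / 19990281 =-0.00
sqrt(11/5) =sqrt(55)/5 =1.48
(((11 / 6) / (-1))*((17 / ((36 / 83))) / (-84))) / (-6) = -15521 / 108864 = -0.14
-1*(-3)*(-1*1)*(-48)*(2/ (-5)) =-288/ 5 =-57.60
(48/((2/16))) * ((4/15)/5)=512/25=20.48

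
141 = 141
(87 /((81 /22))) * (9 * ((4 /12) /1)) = 70.89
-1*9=-9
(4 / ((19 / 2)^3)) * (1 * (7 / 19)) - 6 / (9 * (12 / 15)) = -650261 / 781926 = -0.83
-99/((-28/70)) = 495/2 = 247.50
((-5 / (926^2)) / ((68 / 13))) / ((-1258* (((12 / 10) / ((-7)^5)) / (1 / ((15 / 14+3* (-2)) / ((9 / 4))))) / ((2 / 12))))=38235925 / 40490263673088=0.00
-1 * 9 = -9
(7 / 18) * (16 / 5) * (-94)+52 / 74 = -193598 / 1665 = -116.28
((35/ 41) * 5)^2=30625/ 1681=18.22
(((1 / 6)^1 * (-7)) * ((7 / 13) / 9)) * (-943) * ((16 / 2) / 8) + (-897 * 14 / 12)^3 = -3218212938479 / 2808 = -1146087228.80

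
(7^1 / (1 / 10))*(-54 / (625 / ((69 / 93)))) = -17388 / 3875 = -4.49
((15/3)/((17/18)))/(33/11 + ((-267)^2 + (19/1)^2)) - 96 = -116937606/1218101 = -96.00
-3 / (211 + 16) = -3 / 227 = -0.01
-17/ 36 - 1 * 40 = -1457/ 36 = -40.47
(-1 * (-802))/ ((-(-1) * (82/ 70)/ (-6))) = -168420/ 41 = -4107.80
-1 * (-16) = 16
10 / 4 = 5 / 2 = 2.50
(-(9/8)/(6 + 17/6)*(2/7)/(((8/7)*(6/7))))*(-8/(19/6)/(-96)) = -63/64448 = -0.00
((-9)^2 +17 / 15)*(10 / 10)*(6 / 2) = 1232 / 5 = 246.40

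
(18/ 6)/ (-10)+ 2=17/ 10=1.70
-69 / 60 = -1.15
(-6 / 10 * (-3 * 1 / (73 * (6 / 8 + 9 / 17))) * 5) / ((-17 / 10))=-120 / 2117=-0.06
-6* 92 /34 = -276 /17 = -16.24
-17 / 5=-3.40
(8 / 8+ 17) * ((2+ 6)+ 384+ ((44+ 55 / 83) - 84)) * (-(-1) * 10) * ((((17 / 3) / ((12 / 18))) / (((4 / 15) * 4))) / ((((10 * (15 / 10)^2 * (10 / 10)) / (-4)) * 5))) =-1492821 / 83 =-17985.80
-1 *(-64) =64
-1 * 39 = -39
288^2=82944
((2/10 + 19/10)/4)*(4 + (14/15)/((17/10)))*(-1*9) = -1827/85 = -21.49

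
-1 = -1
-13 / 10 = -1.30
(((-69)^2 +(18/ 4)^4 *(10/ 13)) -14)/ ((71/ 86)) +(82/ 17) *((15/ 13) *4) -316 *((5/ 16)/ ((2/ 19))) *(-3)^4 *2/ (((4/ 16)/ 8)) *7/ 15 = -142057387505/ 62764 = -2263357.78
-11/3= -3.67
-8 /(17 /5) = -40 /17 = -2.35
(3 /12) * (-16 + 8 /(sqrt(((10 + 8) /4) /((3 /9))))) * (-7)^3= 1185.29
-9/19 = -0.47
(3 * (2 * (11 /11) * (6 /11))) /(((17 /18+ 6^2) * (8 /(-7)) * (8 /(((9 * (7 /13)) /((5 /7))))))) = -35721 /543400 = -0.07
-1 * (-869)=869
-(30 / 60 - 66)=131 / 2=65.50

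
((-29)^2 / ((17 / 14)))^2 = 138627076 / 289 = 479678.46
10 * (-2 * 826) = -16520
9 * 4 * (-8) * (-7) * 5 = 10080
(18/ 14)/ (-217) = -9/ 1519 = -0.01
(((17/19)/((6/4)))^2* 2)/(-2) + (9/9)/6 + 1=5269/6498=0.81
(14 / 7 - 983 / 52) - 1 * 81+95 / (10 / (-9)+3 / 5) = -339393 / 1196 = -283.77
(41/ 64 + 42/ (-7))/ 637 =-7/ 832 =-0.01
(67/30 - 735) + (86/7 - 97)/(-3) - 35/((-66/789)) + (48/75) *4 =-545852/1925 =-283.56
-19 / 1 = -19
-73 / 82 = -0.89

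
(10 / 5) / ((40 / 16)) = 4 / 5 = 0.80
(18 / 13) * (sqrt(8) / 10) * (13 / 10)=9 * sqrt(2) / 25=0.51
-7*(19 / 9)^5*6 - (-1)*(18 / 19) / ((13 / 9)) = -1760.53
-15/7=-2.14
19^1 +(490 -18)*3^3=12763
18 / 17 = 1.06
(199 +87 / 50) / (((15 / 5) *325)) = 0.21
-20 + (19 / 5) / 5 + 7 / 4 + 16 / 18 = -14941 / 900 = -16.60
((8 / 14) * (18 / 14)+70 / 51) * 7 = 5266 / 357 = 14.75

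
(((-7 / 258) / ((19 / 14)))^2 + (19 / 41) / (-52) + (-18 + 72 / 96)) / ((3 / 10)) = -552608020660 / 9605834199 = -57.53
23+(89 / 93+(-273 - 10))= -24091 / 93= -259.04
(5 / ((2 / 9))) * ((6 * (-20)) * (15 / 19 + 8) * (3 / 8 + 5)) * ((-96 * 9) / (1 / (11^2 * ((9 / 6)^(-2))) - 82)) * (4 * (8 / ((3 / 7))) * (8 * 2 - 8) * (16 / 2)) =-4843112369356800 / 753901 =-6424069432.67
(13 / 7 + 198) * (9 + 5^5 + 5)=4391461 / 7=627351.57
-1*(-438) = 438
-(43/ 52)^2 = -1849/ 2704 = -0.68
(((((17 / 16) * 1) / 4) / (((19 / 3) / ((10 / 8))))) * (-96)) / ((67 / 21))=-16065 / 10184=-1.58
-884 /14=-63.14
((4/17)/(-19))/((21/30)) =-40/2261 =-0.02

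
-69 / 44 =-1.57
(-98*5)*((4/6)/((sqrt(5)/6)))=-392*sqrt(5)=-876.54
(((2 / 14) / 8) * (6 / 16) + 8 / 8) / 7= 451 / 3136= 0.14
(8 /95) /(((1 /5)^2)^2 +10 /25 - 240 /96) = -2000 /49837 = -0.04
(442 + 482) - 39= 885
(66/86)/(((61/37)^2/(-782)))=-35328414/160003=-220.80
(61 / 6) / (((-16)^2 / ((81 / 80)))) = 1647 / 40960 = 0.04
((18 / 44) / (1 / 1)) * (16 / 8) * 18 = 162 / 11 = 14.73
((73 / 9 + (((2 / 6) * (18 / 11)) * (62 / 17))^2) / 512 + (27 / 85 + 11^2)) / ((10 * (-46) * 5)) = -97762891637 / 1853077248000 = -0.05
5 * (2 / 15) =2 / 3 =0.67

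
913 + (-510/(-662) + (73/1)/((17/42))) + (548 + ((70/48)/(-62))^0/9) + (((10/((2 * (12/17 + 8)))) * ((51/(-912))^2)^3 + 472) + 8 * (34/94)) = 588664204794282803880860449/278048463547900329197568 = 2117.13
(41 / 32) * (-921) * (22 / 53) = -415371 / 848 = -489.82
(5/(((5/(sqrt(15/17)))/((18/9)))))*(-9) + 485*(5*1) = 2425 - 18*sqrt(255)/17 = 2408.09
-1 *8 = -8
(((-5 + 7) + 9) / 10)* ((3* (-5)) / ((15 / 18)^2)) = -594 / 25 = -23.76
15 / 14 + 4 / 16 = 37 / 28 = 1.32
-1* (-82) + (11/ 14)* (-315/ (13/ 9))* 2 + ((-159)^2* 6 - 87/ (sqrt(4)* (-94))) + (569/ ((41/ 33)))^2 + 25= 1483909974799/ 4108364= 361192.43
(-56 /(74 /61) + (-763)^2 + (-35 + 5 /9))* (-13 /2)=-2519860655 /666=-3783574.56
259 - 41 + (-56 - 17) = 145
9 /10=0.90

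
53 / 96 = 0.55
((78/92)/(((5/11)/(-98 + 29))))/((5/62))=-39897/25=-1595.88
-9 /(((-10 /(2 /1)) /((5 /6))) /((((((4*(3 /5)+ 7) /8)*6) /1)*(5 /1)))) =423 /8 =52.88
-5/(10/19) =-9.50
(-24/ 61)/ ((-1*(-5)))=-24/ 305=-0.08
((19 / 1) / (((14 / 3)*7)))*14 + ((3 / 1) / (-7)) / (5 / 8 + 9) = 4365 / 539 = 8.10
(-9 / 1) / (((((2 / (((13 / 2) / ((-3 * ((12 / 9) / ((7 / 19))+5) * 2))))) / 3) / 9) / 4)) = 22113 / 362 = 61.09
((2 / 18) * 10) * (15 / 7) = 50 / 21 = 2.38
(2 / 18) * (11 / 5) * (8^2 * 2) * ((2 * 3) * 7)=1314.13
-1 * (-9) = 9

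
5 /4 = 1.25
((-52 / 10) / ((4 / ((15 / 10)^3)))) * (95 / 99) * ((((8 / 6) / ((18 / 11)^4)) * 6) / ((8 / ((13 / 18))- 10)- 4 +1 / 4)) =4273841 / 2431944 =1.76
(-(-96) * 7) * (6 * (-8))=-32256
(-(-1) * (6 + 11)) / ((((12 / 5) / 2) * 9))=1.57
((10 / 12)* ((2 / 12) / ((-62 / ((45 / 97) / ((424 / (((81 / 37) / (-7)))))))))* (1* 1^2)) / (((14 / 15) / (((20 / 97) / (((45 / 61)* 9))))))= 22875 / 896868589792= 0.00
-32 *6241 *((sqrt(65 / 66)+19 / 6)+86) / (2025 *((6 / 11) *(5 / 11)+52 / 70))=-8974.42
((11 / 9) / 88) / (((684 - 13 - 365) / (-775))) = -775 / 22032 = -0.04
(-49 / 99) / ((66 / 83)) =-4067 / 6534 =-0.62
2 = 2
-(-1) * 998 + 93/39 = 13005/13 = 1000.38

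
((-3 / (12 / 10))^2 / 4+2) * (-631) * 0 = 0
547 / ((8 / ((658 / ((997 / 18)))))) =1619667 / 1994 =812.27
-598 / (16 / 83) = -24817 / 8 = -3102.12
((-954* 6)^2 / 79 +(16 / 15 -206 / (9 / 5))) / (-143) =-1473984862 / 508365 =-2899.46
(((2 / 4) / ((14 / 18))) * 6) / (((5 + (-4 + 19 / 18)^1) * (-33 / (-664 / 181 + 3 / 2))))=63585 / 515669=0.12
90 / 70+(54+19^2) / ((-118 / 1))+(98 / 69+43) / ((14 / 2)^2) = -528499 / 398958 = -1.32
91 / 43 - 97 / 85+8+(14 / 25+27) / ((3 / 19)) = 10061581 / 54825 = 183.52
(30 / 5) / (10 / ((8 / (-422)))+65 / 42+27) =-63 / 5239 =-0.01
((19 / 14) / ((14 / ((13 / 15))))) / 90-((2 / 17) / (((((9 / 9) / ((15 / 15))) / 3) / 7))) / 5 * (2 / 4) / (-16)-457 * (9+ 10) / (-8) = 9764614963 / 8996400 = 1085.39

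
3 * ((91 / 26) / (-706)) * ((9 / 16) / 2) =-189 / 45184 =-0.00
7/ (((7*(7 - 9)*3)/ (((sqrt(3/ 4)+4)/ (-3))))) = sqrt(3)/ 36+2/ 9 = 0.27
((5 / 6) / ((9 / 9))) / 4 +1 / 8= 1 / 3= 0.33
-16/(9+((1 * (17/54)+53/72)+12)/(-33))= -1.86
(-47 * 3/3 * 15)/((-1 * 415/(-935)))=-131835/83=-1588.37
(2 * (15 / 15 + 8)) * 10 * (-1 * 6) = -1080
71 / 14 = 5.07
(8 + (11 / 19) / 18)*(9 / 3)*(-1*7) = -19229 / 114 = -168.68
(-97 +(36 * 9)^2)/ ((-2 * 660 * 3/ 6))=-104879/ 660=-158.91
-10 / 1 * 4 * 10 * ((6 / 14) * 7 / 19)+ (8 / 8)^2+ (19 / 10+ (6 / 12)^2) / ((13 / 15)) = -58961 / 988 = -59.68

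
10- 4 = 6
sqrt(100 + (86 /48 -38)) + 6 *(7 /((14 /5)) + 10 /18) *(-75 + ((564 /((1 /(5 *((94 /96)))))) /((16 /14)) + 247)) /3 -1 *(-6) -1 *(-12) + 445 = sqrt(9186) /12 + 4688389 /288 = 16287.12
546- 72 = 474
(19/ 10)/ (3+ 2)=19/ 50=0.38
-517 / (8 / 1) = -517 / 8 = -64.62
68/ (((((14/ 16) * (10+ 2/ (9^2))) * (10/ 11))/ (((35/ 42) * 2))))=20196/ 1421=14.21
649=649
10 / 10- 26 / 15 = -11 / 15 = -0.73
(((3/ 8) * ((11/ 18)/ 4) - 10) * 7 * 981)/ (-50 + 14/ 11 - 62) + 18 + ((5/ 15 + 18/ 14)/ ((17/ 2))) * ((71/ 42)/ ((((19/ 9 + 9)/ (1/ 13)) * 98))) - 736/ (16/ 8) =772280695463/ 2896566400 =266.62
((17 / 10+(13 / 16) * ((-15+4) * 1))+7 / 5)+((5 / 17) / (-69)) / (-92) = -12599093 / 2158320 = -5.84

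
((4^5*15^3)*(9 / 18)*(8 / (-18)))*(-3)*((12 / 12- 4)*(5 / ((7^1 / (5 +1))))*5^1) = -1036800000 / 7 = -148114285.71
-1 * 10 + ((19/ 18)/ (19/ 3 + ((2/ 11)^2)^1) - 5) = -205691/ 13866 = -14.83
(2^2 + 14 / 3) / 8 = 13 / 12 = 1.08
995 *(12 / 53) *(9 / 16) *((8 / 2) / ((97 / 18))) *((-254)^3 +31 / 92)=-6877687722165 / 4462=-1541391242.08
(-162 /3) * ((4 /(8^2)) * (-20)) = 135 /2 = 67.50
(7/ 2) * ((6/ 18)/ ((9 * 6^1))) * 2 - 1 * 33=-5339/ 162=-32.96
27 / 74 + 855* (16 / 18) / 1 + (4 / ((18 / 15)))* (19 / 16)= 678719 / 888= 764.32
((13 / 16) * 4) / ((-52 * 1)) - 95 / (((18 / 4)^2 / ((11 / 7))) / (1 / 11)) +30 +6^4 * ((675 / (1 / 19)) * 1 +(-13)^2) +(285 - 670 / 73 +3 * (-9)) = 11152723551601 / 662256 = 16840502.09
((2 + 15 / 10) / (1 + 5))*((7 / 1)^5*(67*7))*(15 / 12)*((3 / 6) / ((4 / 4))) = 2873821.93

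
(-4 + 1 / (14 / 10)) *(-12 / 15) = 92 / 35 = 2.63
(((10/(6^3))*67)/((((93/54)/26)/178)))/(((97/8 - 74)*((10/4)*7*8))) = -310076/322245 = -0.96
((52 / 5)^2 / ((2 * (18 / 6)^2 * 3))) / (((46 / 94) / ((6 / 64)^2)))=7943 / 220800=0.04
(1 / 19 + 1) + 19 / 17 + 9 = 3608 / 323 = 11.17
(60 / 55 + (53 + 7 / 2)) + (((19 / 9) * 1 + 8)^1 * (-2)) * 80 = -1560.19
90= 90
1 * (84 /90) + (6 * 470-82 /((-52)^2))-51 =56173633 /20280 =2769.90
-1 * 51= -51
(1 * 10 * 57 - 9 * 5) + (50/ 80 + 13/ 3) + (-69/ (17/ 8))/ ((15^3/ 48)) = 529.50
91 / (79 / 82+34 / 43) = 320866 / 6185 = 51.88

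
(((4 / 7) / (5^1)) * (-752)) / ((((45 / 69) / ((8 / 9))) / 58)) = -32101376 / 4725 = -6793.94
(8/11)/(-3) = -8/33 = -0.24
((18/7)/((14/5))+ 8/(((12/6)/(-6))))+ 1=-1082/49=-22.08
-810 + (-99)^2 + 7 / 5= 44962 / 5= 8992.40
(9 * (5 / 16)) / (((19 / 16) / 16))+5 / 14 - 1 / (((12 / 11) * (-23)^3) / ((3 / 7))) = 35371237 / 924692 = 38.25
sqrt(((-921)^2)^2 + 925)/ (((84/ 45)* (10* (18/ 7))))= 17671.69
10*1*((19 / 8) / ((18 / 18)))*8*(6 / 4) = 285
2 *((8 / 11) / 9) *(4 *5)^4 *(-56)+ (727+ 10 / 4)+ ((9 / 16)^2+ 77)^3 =-1636307981876429 / 1660944384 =-985167.23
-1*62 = -62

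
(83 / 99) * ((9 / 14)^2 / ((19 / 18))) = 6723 / 20482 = 0.33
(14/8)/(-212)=-7/848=-0.01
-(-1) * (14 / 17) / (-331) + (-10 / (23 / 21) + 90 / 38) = -16633903 / 2458999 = -6.76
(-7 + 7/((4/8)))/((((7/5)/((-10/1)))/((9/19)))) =-450/19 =-23.68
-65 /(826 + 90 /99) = -715 /9096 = -0.08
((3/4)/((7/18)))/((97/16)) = 0.32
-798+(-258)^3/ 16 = -2148285/ 2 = -1074142.50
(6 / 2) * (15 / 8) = 45 / 8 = 5.62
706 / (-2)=-353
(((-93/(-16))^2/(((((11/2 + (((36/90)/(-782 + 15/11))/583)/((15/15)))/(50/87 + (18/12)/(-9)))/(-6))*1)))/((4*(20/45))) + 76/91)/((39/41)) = -42289912802631583/5276110737451008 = -8.02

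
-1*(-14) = 14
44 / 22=2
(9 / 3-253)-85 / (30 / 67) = -2639 / 6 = -439.83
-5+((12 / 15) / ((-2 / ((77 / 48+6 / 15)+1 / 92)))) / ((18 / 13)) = -5.58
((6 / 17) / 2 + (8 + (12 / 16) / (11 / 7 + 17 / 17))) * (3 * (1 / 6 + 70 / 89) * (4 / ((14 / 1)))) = 1758595 / 254184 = 6.92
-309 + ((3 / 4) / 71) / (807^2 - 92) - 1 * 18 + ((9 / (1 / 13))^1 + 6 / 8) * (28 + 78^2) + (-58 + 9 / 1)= 133021352491459 / 184928588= 719312.00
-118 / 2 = -59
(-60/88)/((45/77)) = -7/6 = -1.17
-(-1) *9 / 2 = 9 / 2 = 4.50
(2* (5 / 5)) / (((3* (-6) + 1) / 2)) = -4 / 17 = -0.24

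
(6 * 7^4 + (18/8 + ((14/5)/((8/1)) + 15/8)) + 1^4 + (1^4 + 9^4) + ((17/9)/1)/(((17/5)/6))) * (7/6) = 17620519/720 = 24472.94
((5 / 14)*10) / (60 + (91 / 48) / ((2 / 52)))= 600 / 18361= 0.03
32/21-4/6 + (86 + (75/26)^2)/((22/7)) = 30.87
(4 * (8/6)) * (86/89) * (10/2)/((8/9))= 2580/89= 28.99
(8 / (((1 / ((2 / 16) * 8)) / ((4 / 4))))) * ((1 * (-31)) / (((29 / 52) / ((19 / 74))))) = -122512 / 1073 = -114.18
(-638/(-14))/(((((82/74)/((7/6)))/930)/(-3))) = -5488395/41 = -133863.29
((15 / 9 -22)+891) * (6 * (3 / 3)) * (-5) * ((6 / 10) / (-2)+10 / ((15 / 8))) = -394412 / 3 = -131470.67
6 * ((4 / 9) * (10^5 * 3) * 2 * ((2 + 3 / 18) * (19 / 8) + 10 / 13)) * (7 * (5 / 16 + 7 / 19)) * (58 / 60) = 10770799375 / 247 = 43606475.20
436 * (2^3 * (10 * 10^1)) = 348800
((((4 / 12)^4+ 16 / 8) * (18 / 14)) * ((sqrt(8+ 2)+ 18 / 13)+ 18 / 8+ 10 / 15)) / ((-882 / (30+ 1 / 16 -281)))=654445 * sqrt(10) / 889056+ 439132595 / 138692736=5.49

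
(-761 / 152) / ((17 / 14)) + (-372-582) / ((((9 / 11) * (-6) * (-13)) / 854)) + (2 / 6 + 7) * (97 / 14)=-1495459249 / 117572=-12719.52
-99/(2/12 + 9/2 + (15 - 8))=-297/35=-8.49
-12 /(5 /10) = -24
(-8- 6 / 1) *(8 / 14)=-8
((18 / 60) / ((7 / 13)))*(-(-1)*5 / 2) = 1.39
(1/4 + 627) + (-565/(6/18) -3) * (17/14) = -40169/28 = -1434.61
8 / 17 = 0.47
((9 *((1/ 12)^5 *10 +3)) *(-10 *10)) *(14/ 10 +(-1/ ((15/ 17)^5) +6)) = -783741346027/ 52488000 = -14931.82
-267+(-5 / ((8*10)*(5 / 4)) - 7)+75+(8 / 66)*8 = -130733 / 660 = -198.08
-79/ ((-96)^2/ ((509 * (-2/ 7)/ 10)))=40211/ 322560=0.12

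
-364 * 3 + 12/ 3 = -1088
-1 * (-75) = 75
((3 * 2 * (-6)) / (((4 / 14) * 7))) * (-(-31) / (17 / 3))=-98.47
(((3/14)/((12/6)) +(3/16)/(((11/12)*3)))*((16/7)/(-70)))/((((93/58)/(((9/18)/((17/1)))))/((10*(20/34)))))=-20880/33802307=-0.00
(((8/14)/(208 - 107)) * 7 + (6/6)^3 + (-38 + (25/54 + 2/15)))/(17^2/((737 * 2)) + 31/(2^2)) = -1461690626/319399875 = -4.58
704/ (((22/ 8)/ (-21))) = -5376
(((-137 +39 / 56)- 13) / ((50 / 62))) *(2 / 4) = -259191 / 2800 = -92.57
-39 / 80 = -0.49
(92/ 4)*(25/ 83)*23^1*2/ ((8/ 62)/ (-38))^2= 4588030225/ 166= 27638736.30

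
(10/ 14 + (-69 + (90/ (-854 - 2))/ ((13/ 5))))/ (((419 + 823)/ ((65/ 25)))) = -2661167/ 18605160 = -0.14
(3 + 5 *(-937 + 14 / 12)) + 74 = -27613 / 6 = -4602.17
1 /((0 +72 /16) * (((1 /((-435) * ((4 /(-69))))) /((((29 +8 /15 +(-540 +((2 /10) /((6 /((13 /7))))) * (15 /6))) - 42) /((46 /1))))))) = -6727159 /99981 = -67.28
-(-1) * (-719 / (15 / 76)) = -54644 / 15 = -3642.93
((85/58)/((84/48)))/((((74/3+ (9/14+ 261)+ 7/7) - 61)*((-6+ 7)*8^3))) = 51/7056512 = 0.00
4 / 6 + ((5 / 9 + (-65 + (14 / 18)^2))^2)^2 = 714987037953895 / 43046721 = 16609558.67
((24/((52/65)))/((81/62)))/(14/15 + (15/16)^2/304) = 241254400/9836199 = 24.53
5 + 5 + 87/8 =167/8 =20.88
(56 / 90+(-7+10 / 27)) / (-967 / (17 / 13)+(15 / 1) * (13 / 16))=220592 / 26705835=0.01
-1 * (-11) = 11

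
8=8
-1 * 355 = -355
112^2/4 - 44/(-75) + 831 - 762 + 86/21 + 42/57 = 3210.42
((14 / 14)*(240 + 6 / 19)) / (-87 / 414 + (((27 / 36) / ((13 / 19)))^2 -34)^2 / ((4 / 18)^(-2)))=15548988604032 / 3423575930549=4.54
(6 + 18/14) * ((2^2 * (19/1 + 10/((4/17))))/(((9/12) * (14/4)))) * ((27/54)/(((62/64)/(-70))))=-5352960/217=-24668.02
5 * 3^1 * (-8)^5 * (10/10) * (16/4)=-1966080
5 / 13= 0.38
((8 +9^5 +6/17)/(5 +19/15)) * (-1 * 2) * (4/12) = -5019875/799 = -6282.70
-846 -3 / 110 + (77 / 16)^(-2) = -50158397 / 59290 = -845.98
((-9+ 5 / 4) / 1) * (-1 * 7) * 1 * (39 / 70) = 1209 / 40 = 30.22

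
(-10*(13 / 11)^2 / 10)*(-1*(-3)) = -507 / 121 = -4.19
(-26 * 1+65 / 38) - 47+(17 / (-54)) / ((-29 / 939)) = -302975 / 4959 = -61.10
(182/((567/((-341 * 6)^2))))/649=1099384/531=2070.40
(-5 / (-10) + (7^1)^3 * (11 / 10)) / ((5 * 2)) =1889 / 50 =37.78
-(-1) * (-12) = -12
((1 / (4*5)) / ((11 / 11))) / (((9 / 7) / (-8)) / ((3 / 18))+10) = 7 / 1265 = 0.01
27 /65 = 0.42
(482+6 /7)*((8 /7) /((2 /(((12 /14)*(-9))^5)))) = -6207911124480 /823543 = -7538053.42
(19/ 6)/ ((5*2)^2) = 19/ 600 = 0.03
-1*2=-2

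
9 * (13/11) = 117/11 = 10.64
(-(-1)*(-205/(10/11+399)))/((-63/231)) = 24805/13197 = 1.88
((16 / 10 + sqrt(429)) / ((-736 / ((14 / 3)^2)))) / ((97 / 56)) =-343*sqrt(429) / 20079 - 2744 / 100395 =-0.38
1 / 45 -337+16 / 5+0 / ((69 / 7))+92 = -2176 / 9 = -241.78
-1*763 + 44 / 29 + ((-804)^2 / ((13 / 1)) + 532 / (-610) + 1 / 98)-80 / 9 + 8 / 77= 54611405149381 / 1115584470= 48953.18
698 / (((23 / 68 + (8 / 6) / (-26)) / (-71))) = -131427816 / 761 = -172704.09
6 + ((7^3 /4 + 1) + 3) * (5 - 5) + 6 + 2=14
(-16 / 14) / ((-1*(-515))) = -8 / 3605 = -0.00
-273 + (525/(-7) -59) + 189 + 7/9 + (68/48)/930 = -808061/3720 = -217.22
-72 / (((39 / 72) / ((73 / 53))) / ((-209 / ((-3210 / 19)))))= -83486304 / 368615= -226.49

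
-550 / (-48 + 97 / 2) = -1100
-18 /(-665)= 18 /665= 0.03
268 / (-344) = -67 / 86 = -0.78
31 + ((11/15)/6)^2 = 251221/8100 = 31.01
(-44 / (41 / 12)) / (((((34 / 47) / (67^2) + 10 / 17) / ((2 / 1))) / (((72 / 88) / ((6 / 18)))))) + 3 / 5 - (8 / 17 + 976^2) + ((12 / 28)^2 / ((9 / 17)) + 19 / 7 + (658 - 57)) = -42889245024150886 / 45047977765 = -952079.25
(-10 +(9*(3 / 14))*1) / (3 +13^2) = -113 / 2408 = -0.05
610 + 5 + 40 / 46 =14165 / 23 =615.87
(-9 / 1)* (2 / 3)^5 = -32 / 27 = -1.19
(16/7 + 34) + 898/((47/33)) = 219376/329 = 666.80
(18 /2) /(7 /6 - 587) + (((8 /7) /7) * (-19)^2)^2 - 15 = 29190289781 /8439515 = 3458.76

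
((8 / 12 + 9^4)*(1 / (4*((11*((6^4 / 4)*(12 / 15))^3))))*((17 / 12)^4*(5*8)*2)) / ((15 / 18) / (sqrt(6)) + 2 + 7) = 1027569303125 / 3346689648918528 - 5137846515625*sqrt(6) / 1084327446249603072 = 0.00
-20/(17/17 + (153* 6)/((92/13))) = -920/6013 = -0.15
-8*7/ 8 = -7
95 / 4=23.75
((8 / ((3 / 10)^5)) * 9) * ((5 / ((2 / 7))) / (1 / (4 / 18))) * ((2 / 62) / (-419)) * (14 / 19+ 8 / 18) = -5656000000 / 539731917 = -10.48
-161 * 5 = -805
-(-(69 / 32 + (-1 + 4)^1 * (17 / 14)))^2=-1687401 / 50176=-33.63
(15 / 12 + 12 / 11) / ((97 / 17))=0.41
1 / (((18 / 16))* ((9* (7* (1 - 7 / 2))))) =-16 / 2835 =-0.01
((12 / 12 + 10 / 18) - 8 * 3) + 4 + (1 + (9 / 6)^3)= -1013 / 72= -14.07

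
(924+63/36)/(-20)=-3703/80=-46.29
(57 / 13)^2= 19.22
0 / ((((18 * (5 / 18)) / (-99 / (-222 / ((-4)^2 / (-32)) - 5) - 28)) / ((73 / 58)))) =0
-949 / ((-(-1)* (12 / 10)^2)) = -23725 / 36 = -659.03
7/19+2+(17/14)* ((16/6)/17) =1021/399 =2.56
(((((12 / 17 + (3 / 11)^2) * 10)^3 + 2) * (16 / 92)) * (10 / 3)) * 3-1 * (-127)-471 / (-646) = 7282567049381791 / 7607015614682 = 957.35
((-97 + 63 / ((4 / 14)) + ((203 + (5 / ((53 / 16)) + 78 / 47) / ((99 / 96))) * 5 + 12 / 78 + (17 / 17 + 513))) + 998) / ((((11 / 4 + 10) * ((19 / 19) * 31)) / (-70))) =-797723246740 / 1689518259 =-472.16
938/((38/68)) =31892/19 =1678.53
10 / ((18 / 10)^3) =1250 / 729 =1.71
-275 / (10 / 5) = -275 / 2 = -137.50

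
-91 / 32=-2.84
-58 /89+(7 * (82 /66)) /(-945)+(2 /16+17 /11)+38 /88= 4572013 /3171960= 1.44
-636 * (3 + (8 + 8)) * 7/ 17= -84588/ 17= -4975.76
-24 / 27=-8 / 9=-0.89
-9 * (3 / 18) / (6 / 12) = -3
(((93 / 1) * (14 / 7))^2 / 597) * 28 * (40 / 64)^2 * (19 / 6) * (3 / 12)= 3195325 / 6368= 501.78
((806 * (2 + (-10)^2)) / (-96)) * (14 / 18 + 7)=-239785 / 36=-6660.69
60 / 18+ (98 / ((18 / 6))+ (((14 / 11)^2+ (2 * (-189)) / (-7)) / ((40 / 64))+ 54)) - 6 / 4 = 42953 / 242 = 177.49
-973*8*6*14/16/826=-2919/59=-49.47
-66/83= -0.80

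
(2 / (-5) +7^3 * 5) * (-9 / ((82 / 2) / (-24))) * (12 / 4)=5555304 / 205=27099.04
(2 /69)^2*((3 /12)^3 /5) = 1 /380880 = 0.00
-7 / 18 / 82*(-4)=7 / 369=0.02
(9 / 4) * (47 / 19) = 423 / 76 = 5.57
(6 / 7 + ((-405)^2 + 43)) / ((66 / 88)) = 4593928 / 21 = 218758.48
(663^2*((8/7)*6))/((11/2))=42198624/77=548034.08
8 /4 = 2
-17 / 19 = -0.89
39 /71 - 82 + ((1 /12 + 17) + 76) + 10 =18431 /852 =21.63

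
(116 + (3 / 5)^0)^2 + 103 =13792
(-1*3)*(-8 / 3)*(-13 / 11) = -104 / 11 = -9.45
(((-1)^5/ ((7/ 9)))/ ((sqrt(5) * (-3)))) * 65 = 39 * sqrt(5)/ 7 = 12.46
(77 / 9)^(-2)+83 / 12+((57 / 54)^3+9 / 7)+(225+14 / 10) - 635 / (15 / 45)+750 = -158921515999 / 172889640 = -919.21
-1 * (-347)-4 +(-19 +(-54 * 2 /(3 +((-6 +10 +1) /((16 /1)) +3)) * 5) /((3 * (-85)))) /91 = 53560674 /156247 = 342.79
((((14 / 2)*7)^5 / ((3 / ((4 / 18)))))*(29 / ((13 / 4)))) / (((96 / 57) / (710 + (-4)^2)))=18832907326079 / 234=80482509940.51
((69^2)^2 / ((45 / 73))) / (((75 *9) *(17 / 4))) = 81713572 / 6375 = 12817.82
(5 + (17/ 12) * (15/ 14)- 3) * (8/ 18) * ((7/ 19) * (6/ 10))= 197/ 570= 0.35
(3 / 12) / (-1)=-1 / 4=-0.25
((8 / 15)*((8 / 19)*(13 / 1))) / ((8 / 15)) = 104 / 19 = 5.47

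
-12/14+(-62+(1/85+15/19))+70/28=-1346559/22610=-59.56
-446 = -446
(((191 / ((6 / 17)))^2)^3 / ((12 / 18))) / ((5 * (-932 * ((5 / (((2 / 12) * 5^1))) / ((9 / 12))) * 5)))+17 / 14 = -8203360019284113470503 / 40584499200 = -202130374428.38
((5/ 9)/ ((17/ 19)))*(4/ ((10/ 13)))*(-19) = -61.35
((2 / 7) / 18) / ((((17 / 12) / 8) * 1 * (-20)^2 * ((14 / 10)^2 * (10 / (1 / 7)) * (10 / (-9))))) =-3 / 2040850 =-0.00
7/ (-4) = -7/ 4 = -1.75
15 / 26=0.58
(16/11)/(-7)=-16/77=-0.21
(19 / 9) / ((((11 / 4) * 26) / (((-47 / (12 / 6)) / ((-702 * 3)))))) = 893 / 2710422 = 0.00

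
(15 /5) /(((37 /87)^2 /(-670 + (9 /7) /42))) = -11112.49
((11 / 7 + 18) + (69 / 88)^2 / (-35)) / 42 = 5299879 / 11383680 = 0.47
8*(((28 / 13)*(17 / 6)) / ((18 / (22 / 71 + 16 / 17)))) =84560 / 24921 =3.39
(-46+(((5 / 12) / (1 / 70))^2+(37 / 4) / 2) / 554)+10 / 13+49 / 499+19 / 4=-10049641363 / 258753456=-38.84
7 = 7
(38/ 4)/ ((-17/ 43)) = -817/ 34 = -24.03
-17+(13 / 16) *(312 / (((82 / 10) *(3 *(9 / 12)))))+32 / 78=-1519 / 533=-2.85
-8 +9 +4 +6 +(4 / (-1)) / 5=10.20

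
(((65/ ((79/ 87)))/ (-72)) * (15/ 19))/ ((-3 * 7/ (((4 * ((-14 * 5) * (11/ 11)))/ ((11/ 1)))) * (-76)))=47125/ 3764508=0.01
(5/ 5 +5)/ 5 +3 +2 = 31/ 5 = 6.20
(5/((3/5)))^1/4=25/12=2.08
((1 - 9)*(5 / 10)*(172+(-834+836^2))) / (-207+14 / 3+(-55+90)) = 4189404 / 251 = 16690.85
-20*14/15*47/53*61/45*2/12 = -80276/21465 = -3.74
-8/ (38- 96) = 0.14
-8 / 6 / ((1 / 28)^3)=-87808 / 3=-29269.33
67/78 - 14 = -13.14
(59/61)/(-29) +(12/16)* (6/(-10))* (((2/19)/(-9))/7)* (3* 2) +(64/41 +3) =218592947/48231785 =4.53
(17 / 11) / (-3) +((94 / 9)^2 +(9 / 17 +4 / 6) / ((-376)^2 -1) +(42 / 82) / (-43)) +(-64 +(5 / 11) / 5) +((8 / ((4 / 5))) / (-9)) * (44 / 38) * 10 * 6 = -778103902838992 / 23910238155375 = -32.54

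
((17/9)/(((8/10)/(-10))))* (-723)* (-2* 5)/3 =-512125/9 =-56902.78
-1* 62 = -62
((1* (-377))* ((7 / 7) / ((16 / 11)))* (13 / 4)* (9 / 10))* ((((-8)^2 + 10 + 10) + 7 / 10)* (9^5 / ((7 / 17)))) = -58934110899807 / 6400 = -9208454828.09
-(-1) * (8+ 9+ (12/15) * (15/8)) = 37/2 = 18.50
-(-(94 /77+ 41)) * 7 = 3251 /11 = 295.55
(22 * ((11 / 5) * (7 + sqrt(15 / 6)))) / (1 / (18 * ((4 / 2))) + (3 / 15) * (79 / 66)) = 47916 * sqrt(10) / 529 + 670824 / 529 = 1554.53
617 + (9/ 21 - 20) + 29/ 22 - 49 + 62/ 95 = 550.40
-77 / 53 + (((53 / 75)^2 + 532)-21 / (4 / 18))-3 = 258502129 / 596250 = 433.55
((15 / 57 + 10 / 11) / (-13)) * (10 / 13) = -2450 / 35321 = -0.07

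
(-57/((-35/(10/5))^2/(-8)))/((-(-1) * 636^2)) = 38/10323075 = 0.00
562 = 562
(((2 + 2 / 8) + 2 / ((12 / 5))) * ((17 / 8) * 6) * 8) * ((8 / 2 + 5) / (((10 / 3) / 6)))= 50949 / 10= 5094.90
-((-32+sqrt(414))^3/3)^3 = 1475692986470912/27-8058462089104*sqrt(46) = 146750410.62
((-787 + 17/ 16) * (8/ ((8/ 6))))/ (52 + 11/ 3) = -113175/ 1336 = -84.71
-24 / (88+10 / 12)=-144 / 533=-0.27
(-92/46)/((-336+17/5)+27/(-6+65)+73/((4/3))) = 2360/327323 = 0.01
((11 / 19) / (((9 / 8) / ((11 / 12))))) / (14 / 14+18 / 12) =484 / 2565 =0.19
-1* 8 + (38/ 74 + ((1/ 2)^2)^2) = -4395/ 592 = -7.42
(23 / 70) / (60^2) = 23 / 252000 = 0.00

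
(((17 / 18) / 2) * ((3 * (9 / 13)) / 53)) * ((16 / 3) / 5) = 68 / 3445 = 0.02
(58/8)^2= 841/16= 52.56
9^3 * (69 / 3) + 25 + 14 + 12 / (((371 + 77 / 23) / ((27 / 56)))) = 675265701 / 40180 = 16806.02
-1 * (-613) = 613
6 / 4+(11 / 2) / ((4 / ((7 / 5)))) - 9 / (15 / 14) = -199 / 40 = -4.98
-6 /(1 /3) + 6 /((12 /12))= -12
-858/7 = -122.57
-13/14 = -0.93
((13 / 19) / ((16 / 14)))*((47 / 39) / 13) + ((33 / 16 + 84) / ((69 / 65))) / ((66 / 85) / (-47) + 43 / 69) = 265071241973 / 1982690736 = 133.69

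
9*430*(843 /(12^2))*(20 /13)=906225 /26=34854.81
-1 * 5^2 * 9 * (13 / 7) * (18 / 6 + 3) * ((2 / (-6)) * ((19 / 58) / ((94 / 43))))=2389725 / 19082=125.23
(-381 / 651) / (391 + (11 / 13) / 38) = -62738 / 41916805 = -0.00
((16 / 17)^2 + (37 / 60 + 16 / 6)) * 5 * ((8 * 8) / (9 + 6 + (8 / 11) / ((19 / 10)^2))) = 87.76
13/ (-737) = -13/ 737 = -0.02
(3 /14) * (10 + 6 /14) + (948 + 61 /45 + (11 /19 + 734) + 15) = 142540967 /83790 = 1701.17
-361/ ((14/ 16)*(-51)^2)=-2888/ 18207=-0.16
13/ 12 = 1.08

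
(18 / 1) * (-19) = -342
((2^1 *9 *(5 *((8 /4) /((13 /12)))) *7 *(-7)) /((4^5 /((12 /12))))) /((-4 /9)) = 59535 /3328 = 17.89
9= 9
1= 1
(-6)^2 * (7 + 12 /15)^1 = 1404 /5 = 280.80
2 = 2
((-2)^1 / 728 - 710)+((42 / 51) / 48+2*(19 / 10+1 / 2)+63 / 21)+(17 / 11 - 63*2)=-1688032223 / 2042040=-826.64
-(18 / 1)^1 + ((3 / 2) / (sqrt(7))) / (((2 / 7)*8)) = -18 + 3*sqrt(7) / 32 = -17.75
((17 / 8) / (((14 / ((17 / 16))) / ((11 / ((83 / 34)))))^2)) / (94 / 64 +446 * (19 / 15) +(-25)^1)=2577040455 / 5614271344192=0.00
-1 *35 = -35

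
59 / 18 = 3.28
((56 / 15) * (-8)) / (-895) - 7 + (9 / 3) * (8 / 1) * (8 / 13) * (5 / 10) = 72949 / 174525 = 0.42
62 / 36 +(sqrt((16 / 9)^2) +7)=21 / 2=10.50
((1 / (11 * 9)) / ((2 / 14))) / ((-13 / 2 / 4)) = -56 / 1287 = -0.04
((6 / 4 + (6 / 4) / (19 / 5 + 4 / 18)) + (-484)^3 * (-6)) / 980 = 123130576083 / 177380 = 694162.68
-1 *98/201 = -0.49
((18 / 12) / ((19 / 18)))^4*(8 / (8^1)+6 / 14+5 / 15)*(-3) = -19663317 / 912247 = -21.55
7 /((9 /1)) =7 /9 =0.78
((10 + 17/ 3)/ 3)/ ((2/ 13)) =611/ 18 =33.94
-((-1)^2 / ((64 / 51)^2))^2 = -6765201 / 16777216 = -0.40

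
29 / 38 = 0.76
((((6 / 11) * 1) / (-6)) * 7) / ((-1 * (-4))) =-7 / 44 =-0.16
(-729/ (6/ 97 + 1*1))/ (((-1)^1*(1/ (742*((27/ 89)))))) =1416664242/ 9167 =154539.57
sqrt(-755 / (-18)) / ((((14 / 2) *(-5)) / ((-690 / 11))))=23 *sqrt(1510) / 77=11.61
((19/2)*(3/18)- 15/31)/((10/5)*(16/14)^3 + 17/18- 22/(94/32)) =-19780467/64038994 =-0.31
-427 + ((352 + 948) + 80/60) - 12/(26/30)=860.49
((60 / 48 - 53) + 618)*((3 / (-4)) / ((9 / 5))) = -3775 / 16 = -235.94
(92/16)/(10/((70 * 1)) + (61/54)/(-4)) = -8694/211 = -41.20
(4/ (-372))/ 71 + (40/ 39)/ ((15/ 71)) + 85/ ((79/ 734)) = 794.60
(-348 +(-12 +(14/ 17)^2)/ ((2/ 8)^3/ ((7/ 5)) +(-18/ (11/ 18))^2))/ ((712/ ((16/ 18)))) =-4730063744492/ 10886893641117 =-0.43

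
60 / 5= 12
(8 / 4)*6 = 12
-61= -61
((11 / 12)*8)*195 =1430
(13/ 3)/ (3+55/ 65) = 169/ 150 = 1.13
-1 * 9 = -9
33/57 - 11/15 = -44/285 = -0.15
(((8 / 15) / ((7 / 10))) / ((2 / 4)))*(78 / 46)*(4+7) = 4576 / 161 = 28.42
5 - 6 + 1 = 0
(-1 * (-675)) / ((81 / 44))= 1100 / 3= 366.67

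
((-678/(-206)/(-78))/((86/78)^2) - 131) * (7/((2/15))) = -5240585175/761788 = -6879.32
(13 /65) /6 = 1 /30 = 0.03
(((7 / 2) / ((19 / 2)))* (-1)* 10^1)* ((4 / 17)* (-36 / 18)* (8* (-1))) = -4480 / 323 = -13.87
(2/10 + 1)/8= 3/20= 0.15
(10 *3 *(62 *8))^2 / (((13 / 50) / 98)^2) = 31456566532544.38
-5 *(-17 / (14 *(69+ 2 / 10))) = 425 / 4844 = 0.09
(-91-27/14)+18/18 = -1287/14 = -91.93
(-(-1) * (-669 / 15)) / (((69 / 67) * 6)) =-14941 / 2070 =-7.22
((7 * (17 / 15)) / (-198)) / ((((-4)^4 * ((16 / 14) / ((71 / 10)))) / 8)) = -59143 / 7603200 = -0.01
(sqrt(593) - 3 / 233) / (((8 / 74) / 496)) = -13764 / 233+4588 *sqrt(593) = 111666.03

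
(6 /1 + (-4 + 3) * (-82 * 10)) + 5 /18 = 14873 /18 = 826.28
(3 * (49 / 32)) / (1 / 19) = 2793 / 32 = 87.28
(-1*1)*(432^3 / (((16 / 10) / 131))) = -6600890880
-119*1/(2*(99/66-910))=119/1817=0.07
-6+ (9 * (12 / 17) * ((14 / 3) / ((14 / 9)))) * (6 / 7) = 1230 / 119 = 10.34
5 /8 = 0.62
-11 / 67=-0.16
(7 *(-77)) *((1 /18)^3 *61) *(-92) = 756217 /1458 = 518.67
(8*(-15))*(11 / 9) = -440 / 3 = -146.67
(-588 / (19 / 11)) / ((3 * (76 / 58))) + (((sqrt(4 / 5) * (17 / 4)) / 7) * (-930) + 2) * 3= -1595.69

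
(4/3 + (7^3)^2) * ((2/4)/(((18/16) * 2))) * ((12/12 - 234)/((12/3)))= -82237583/54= -1522918.20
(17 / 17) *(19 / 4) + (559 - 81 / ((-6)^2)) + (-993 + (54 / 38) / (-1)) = -16451 / 38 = -432.92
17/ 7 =2.43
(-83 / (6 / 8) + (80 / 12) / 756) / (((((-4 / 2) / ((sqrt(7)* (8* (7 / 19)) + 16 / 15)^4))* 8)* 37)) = 10102357846016* sqrt(7) / 69377927625 + 106439593749253888 / 138408965611875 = 1154.28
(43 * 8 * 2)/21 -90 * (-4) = 8248/21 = 392.76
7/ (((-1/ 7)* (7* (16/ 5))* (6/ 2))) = -35/ 48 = -0.73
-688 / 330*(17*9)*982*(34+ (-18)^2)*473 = -265211033952 / 5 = -53042206790.40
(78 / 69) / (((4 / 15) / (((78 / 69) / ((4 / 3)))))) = 7605 / 2116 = 3.59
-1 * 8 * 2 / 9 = -16 / 9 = -1.78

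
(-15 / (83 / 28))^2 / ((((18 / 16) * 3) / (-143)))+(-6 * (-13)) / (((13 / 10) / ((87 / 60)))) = -20624371 / 20667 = -997.94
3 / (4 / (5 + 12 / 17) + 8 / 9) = 2619 / 1388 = 1.89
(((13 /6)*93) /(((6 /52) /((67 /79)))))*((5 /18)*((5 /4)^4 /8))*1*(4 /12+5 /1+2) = 12066071875 /13105152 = 920.71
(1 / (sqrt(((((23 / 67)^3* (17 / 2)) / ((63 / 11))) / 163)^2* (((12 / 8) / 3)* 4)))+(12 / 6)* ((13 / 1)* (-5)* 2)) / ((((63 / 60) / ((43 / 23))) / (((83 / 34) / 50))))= -185588 / 8211+524903918883* sqrt(2) / 4448072695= 144.28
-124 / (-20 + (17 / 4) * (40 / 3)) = -186 / 55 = -3.38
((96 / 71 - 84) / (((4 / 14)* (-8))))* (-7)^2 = 1771.76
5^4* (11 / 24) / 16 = 6875 / 384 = 17.90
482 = 482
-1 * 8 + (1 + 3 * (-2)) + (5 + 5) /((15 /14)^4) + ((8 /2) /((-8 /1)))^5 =-1763501 /324000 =-5.44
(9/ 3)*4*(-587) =-7044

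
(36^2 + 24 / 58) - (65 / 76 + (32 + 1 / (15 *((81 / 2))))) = 3383628437 / 2677860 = 1263.56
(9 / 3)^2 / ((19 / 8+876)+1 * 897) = 72 / 14203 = 0.01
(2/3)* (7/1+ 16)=46/3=15.33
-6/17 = -0.35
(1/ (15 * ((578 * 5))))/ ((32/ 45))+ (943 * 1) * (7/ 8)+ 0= 76307563/ 92480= 825.13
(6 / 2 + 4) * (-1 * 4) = -28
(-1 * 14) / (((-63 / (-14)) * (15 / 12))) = -112 / 45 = -2.49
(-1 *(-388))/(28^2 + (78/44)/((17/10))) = 72556/146803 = 0.49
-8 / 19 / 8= -1 / 19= -0.05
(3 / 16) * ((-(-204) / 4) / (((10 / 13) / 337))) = 670293 / 160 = 4189.33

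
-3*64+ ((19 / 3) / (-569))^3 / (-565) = -539573037553781 / 2810276237295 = -192.00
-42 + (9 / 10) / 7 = -41.87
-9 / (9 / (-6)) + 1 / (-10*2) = 119 / 20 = 5.95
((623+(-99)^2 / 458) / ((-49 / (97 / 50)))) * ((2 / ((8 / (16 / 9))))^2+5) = -2410485599 / 18178020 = -132.60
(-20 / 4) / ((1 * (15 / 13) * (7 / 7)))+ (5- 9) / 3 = -17 / 3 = -5.67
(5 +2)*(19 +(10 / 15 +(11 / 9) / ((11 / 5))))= 1274 / 9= 141.56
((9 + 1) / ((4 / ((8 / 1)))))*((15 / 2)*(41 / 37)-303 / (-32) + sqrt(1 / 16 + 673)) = 105255 / 296 + 55*sqrt(89) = 874.46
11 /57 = 0.19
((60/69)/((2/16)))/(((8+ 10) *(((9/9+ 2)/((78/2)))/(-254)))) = -264160/207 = -1276.14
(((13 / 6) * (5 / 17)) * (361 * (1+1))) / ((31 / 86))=2017990 / 1581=1276.40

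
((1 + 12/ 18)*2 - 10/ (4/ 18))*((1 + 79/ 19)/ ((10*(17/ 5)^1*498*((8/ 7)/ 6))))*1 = -42875/ 643416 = -0.07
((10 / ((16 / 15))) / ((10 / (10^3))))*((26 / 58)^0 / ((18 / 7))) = 4375 / 12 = 364.58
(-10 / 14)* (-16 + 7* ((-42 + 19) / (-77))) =765 / 77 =9.94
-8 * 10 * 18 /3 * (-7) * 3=10080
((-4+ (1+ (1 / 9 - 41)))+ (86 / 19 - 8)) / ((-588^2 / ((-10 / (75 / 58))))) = -0.00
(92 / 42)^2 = 2116 / 441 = 4.80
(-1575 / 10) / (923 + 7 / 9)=-2835 / 16628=-0.17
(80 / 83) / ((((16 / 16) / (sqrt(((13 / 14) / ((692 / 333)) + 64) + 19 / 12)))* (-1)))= -20* sqrt(13944187866) / 301539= -7.83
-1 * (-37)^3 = 50653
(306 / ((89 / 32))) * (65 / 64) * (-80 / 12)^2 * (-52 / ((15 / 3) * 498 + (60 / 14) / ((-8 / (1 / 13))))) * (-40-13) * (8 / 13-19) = -1630374636800 / 16132941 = -101058.74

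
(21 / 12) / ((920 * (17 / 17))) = 0.00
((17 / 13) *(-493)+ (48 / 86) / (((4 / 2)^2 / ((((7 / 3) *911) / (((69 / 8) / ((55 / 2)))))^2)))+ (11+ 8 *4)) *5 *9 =255847263518410 / 887133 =288397865.39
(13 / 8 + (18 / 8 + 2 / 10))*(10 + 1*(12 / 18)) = 652 / 15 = 43.47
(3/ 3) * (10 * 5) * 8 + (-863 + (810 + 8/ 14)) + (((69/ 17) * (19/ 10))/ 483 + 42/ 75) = 2071477/ 5950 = 348.15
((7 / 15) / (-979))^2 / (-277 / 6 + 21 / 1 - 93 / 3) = -98 / 24224596275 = -0.00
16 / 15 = 1.07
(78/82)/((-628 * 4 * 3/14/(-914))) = 41587/25748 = 1.62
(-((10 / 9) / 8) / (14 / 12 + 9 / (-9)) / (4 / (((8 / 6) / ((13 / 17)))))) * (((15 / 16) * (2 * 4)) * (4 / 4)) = -425 / 156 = -2.72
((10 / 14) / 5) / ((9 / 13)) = 13 / 63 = 0.21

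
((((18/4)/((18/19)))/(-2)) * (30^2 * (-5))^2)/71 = -48093750/71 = -677376.76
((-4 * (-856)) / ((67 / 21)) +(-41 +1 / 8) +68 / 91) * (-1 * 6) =-151166523 / 24388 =-6198.40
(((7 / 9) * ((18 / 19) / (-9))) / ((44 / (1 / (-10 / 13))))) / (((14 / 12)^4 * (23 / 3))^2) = 5458752 / 455258688115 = 0.00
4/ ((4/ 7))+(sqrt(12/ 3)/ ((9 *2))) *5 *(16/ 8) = 73/ 9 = 8.11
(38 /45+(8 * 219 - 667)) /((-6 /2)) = -48863 /135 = -361.95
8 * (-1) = -8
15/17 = 0.88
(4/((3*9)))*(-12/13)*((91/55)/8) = -14/495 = -0.03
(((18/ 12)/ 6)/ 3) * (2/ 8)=1/ 48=0.02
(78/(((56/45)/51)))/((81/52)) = 14365/7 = 2052.14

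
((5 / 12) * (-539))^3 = -19573852375 / 1728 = -11327460.87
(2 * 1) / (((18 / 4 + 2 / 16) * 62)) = 8 / 1147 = 0.01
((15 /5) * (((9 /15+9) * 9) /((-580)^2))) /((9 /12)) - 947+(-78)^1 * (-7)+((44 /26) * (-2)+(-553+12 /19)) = -24842903074 /25965875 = -956.75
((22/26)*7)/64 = 77/832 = 0.09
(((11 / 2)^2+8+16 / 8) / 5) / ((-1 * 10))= -0.80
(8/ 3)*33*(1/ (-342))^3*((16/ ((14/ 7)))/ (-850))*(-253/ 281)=-11132/ 597150198675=-0.00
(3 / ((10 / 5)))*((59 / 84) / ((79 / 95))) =5605 / 4424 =1.27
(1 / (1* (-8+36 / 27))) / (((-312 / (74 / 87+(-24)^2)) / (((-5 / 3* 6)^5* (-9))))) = 94098750 / 377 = 249598.81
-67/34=-1.97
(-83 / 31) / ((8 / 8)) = -83 / 31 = -2.68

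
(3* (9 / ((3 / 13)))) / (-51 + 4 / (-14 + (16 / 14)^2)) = -36387 / 15959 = -2.28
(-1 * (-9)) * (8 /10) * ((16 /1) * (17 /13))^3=724451328 /10985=65949.14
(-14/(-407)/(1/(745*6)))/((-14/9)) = -40230/407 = -98.85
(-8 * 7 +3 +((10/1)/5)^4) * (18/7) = -666/7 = -95.14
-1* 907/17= -53.35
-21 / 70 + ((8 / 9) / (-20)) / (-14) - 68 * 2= -85867 / 630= -136.30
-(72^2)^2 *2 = -53747712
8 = 8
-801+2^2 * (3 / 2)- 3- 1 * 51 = -849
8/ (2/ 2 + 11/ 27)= 108/ 19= 5.68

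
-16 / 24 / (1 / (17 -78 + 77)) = -32 / 3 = -10.67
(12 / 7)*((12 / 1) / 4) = 36 / 7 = 5.14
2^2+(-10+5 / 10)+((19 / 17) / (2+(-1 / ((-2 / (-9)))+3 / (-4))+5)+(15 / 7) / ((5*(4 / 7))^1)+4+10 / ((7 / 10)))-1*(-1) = 7223 / 476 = 15.17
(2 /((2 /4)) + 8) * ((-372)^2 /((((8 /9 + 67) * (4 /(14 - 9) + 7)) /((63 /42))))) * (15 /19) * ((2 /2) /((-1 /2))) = -1120910400 /150917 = -7427.33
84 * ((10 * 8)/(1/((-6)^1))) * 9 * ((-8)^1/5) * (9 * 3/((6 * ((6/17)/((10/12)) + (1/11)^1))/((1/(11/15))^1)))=3331238400/481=6925651.56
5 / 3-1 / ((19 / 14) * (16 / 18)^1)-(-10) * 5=11591 / 228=50.84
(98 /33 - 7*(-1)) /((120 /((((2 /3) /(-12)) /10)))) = -329 /712800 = -0.00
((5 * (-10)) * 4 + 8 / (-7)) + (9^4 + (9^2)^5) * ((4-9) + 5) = -1408 / 7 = -201.14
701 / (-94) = -701 / 94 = -7.46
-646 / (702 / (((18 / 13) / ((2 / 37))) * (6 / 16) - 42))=362729 / 12168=29.81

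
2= 2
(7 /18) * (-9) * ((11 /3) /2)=-77 /12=-6.42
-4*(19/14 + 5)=-178/7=-25.43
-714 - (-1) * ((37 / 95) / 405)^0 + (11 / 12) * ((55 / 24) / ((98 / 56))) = -358747 / 504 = -711.80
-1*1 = -1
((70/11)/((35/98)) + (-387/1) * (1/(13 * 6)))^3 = 49714249733/23393656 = 2125.12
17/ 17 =1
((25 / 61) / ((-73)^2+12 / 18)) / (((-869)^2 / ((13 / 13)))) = 75 / 736530422969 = 0.00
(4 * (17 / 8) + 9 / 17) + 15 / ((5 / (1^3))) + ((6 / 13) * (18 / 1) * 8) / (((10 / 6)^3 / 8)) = 7009841 / 55250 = 126.87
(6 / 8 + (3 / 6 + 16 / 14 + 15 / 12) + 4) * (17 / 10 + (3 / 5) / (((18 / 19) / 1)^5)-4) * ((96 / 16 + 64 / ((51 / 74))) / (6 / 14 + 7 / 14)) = -257190007403 / 208797264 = -1231.77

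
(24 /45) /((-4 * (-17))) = 2 /255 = 0.01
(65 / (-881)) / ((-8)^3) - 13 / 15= -5862961 / 6766080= -0.87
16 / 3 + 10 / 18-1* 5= 0.89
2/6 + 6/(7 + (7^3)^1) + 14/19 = 10846/9975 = 1.09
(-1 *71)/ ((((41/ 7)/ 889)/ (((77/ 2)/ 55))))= -3092831/ 410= -7543.49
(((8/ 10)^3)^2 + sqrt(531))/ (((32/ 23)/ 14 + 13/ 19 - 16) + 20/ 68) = -52003 * sqrt(59)/ 258668 - 53251072/ 3031265625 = -1.56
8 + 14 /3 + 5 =53 /3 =17.67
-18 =-18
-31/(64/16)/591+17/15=13241/11820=1.12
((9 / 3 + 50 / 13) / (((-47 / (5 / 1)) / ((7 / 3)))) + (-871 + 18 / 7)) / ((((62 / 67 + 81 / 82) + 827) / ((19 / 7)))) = -2.85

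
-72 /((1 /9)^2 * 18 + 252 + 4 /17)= -0.29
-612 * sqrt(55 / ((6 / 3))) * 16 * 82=-401472 * sqrt(110)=-4210673.86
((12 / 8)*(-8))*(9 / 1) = -108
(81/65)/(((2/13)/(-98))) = -3969/5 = -793.80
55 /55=1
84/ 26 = 42/ 13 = 3.23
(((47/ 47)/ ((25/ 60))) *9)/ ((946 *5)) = 54/ 11825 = 0.00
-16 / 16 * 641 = -641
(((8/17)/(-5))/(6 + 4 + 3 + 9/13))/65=-0.00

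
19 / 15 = 1.27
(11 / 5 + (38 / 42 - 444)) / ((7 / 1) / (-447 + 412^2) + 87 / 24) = -62699482544 / 515515245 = -121.62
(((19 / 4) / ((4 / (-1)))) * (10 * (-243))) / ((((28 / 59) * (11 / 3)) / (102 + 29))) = 535271895 / 2464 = 217236.97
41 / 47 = 0.87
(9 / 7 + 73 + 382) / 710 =1597 / 2485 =0.64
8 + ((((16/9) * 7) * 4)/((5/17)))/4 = 2264/45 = 50.31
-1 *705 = -705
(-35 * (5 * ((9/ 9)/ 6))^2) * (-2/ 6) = 875/ 108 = 8.10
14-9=5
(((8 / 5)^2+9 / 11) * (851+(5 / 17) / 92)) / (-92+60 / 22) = -1236470201 / 38396200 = -32.20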